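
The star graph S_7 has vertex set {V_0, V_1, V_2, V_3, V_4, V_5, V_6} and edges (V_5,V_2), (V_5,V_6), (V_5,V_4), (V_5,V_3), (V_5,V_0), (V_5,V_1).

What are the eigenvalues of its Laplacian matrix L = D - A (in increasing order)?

The star S_7 is the complete bipartite graph K_{1,6} (one hub of degree 6, 6 leaves of degree 1). The Laplacian spectrum of K_{p,q} is 0, p (multiplicity q−1), q (multiplicity p−1), p+q. With p = 1, q = 6: 0 once, 1 with multiplicity 5, and 7 once. (Check: trace L = sum of degrees = 12 = 5·1 + 7.)
Laplacian eigenvalues (increasing order): [0.0, 1.0, 1.0, 1.0, 1.0, 1.0, 7.0]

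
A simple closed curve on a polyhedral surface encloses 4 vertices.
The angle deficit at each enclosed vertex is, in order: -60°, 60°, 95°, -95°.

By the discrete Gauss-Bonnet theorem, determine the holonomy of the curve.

Holonomy = total enclosed curvature = (-60°) + 60° + 95° + (-95°) = 0°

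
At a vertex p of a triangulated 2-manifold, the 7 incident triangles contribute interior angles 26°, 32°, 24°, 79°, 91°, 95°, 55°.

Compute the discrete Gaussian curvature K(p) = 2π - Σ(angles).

Sum of angles = 402°. K = 360° - 402° = -42° = -7π/30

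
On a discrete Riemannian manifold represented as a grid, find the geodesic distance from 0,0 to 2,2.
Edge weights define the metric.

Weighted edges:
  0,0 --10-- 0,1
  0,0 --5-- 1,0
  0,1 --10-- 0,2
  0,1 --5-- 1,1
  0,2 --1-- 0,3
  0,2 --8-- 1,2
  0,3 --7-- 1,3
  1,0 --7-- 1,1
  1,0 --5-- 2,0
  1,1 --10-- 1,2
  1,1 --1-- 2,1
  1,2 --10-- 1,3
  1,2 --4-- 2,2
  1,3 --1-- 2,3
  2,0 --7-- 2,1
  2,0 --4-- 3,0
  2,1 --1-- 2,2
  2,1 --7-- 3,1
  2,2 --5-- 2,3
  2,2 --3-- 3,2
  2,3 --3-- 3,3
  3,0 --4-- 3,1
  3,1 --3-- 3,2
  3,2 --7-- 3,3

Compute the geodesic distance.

Shortest path: 0,0 → 1,0 → 1,1 → 2,1 → 2,2, total weight = 14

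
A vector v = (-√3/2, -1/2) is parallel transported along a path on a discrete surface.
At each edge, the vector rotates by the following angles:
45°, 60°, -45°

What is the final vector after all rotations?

Total rotation: 45° + 60° + (-45°) = 60°. Final vector: (0, -1)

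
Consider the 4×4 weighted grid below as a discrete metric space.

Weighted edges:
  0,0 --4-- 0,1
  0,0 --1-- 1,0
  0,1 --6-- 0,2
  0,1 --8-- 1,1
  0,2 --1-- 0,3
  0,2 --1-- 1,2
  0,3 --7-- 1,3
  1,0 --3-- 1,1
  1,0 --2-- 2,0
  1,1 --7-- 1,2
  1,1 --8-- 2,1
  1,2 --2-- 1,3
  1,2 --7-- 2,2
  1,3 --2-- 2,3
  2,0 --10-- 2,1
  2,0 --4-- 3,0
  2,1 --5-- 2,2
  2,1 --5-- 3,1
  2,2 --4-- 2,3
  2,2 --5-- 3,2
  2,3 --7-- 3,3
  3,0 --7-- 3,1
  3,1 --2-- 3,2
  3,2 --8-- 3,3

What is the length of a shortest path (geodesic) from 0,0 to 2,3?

Shortest path: 0,0 → 1,0 → 1,1 → 1,2 → 1,3 → 2,3, total weight = 15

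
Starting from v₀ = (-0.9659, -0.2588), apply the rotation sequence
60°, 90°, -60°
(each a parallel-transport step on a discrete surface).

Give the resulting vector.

Total rotation: 60° + 90° + (-60°) = 90°. Final vector: (0.2588, -0.9659)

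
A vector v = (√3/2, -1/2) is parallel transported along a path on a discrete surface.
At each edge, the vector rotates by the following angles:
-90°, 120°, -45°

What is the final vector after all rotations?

Total rotation: (-90°) + 120° + (-45°) = -15°. Final vector: (0.7071, -0.7071)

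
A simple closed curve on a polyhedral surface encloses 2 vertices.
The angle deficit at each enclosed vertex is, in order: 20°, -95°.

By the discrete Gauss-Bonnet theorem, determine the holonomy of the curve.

Holonomy = total enclosed curvature = 20° + (-95°) = -75°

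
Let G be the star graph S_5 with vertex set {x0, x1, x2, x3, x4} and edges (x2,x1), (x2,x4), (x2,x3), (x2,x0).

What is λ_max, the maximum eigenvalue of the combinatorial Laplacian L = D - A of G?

The star S_5 is the complete bipartite graph K_{1,4} (one hub of degree 4, 4 leaves of degree 1). The Laplacian spectrum of K_{p,q} is 0, p (multiplicity q−1), q (multiplicity p−1), p+q. With p = 1, q = 4: 0 once, 1 with multiplicity 3, and 5 once. (Check: trace L = sum of degrees = 8 = 3·1 + 5.)
Laplacian eigenvalues: [0.0, 1.0, 1.0, 1.0, 5.0]. Largest eigenvalue (spectral radius) = 5.0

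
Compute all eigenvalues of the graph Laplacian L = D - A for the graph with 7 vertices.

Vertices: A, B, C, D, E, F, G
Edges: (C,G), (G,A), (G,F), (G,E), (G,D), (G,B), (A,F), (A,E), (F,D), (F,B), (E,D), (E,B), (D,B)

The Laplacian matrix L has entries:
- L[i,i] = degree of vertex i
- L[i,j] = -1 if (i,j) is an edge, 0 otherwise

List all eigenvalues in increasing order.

Degrees: deg(A) = 3, deg(B) = 4, deg(C) = 1, deg(D) = 4, deg(E) = 4, deg(F) = 4, deg(G) = 6.
L = D − A with rows/columns ordered (A, B, C, D, E, F, G):
  [ 3,  0,  0,  0, -1, -1, -1]
  [ 0,  4,  0, -1, -1, -1, -1]
  [ 0,  0,  1,  0,  0,  0, -1]
  [ 0, -1,  0,  4, -1, -1, -1]
  [-1, -1,  0, -1,  4,  0, -1]
  [-1, -1,  0, -1,  0,  4, -1]
  [-1, -1, -1, -1, -1, -1,  6]
Characteristic polynomial: det(λI − L) = λ(λ − 1)(λ − 3)(λ − 4)(λ − 5)(λ − 6)(λ − 7).
Roots: λ = 0; (λ − 1) = 0 ⇒ λ = 1; (λ − 3) = 0 ⇒ λ = 3; (λ − 4) = 0 ⇒ λ = 4; (λ − 5) = 0 ⇒ λ = 5; (λ − 6) = 0 ⇒ λ = 6; (λ − 7) = 0 ⇒ λ = 7.
(Check: the roots sum (with multiplicity) to 26, matching trace L = Σdeg = 2·13 = 26.)
Laplacian eigenvalues (increasing order): [0.0, 1.0, 3.0, 4.0, 5.0, 6.0, 7.0]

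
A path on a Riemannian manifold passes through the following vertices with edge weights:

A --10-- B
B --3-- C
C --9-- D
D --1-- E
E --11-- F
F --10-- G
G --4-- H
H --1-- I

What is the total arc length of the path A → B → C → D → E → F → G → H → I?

Arc length = 10 + 3 + 9 + 1 + 11 + 10 + 4 + 1 = 49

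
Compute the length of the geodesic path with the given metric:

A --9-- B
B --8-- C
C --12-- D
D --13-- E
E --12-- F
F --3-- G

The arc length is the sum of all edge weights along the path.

Arc length = 9 + 8 + 12 + 13 + 12 + 3 = 57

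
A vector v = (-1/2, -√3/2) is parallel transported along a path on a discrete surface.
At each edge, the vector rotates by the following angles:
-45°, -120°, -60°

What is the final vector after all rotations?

Total rotation: (-45°) + (-120°) + (-60°) = -225° ≡ 135° (mod 360°). Final vector: (0.9659, 0.2588)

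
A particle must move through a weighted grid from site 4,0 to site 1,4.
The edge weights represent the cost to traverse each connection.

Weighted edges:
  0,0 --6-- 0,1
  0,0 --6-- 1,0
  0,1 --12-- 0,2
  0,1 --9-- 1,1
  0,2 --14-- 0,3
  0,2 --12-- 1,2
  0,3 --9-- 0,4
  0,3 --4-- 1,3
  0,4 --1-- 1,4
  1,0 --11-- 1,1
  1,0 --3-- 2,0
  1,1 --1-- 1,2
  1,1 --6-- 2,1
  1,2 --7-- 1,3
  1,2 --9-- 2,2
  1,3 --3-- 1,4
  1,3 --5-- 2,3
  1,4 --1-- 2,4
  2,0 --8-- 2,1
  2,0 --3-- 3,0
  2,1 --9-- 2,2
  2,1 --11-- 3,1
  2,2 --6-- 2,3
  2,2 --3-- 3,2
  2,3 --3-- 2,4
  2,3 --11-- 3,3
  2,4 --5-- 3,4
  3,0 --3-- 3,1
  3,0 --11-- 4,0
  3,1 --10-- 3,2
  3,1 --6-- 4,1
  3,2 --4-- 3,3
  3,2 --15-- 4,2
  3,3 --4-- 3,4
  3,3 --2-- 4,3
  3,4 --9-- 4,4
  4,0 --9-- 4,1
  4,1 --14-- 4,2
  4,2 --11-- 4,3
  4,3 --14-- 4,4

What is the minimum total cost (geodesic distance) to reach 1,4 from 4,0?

Shortest path: 4,0 → 3,0 → 3,1 → 3,2 → 2,2 → 2,3 → 2,4 → 1,4, total weight = 37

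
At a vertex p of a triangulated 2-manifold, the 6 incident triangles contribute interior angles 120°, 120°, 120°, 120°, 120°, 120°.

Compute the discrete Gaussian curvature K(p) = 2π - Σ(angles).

Sum of angles = 720°. K = 360° - 720° = -360° = -2π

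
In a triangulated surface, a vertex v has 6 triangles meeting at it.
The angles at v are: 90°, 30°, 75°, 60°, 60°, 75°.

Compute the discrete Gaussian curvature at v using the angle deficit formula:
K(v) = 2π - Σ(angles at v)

Sum of angles = 390°. K = 360° - 390° = -30° = -π/6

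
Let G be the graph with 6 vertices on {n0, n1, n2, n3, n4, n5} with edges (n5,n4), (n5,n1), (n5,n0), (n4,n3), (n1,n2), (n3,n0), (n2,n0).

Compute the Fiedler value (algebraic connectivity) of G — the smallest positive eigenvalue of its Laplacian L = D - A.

Degrees: deg(n0) = 3, deg(n1) = 2, deg(n2) = 2, deg(n3) = 2, deg(n4) = 2, deg(n5) = 3.
L = D − A with rows/columns ordered (n0, n1, n2, n3, n4, n5):
  [ 3,  0, -1, -1,  0, -1]
  [ 0,  2, -1,  0,  0, -1]
  [-1, -1,  2,  0,  0,  0]
  [-1,  0,  0,  2, -1,  0]
  [ 0,  0,  0, -1,  2, -1]
  [-1, -1,  0,  0, -1,  3]
Characteristic polynomial: det(λI − L) = λ(λ − 1)(λ − 2)(λ − 3)²(λ − 5).
Roots: λ = 0; (λ − 1) = 0 ⇒ λ = 1; (λ − 2) = 0 ⇒ λ = 2; (λ − 3) = 0 ⇒ λ = 3 (multiplicity 2); (λ − 5) = 0 ⇒ λ = 5.
(Check: the roots sum (with multiplicity) to 14, matching trace L = Σdeg = 2·7 = 14.)
Laplacian eigenvalues: [0.0, 1.0, 2.0, 3.0, 3.0, 5.0]. Algebraic connectivity (smallest non-zero eigenvalue) = 1.0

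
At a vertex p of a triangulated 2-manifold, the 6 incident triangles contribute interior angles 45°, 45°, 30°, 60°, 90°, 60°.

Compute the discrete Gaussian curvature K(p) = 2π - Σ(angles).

Sum of angles = 330°. K = 360° - 330° = 30°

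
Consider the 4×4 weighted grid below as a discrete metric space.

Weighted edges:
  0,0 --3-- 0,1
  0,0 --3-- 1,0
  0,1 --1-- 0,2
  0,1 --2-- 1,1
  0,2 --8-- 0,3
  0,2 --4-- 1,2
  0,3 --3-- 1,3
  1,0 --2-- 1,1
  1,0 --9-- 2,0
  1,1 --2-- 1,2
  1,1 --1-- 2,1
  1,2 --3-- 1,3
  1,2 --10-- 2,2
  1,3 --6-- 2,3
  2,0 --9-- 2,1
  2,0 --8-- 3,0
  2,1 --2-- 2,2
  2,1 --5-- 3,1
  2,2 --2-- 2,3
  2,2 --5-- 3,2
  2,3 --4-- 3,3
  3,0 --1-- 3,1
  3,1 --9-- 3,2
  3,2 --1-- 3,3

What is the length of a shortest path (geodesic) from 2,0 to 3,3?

Shortest path: 2,0 → 2,1 → 2,2 → 2,3 → 3,3, total weight = 17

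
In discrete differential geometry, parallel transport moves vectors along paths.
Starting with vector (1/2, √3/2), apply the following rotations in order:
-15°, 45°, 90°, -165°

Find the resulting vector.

Total rotation: (-15°) + 45° + 90° + (-165°) = -45°. Final vector: (0.9659, 0.2588)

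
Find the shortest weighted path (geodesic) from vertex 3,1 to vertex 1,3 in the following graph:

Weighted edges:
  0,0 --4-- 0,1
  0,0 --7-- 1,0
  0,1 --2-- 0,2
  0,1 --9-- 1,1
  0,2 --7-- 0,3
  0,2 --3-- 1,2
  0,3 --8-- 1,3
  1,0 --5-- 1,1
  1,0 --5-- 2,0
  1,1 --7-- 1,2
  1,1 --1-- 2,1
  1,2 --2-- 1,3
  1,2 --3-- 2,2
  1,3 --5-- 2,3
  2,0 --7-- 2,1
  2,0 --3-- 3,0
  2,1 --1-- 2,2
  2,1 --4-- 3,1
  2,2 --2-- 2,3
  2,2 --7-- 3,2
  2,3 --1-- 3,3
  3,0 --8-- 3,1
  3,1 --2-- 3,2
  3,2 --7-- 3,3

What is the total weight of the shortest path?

Shortest path: 3,1 → 2,1 → 2,2 → 1,2 → 1,3, total weight = 10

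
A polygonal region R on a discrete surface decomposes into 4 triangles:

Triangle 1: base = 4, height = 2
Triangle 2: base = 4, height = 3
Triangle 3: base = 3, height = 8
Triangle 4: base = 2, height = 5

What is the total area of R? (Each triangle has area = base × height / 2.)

(1/2)×4×2 + (1/2)×4×3 + (1/2)×3×8 + (1/2)×2×5 = 27.0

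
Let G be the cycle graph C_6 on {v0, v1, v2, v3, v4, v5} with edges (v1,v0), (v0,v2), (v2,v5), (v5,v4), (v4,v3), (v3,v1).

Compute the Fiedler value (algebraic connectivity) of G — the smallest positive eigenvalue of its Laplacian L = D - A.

The cycle graph C_n has Laplacian eigenvalues λ_k = 2 − 2cos(2πk/n), k = 0, 1, …, n−1. Here n = 6:
k=0: 2 − 2cos(0) = 0.0; k=1: 2 − 2cos(π/3) = 1.0; k=2: 2 − 2cos(2π/3) = 3.0; k=3: 2 − 2cos(π) = 4.0; k=4: 2 − 2cos(4π/3) = 3.0; k=5: 2 − 2cos(5π/3) = 1.0.
Laplacian eigenvalues: [0.0, 1.0, 1.0, 3.0, 3.0, 4.0]. Algebraic connectivity (smallest non-zero eigenvalue) = 1.0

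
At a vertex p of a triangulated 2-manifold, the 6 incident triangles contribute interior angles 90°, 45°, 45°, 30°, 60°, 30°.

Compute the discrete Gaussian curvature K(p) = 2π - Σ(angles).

Sum of angles = 300°. K = 360° - 300° = 60° = π/3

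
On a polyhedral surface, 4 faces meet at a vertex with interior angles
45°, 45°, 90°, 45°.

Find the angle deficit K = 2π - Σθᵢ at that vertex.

Sum of angles = 225°. K = 360° - 225° = 135°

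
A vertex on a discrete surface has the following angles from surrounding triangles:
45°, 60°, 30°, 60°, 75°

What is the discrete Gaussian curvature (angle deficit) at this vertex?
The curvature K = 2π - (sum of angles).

Sum of angles = 270°. K = 360° - 270° = 90° = π/2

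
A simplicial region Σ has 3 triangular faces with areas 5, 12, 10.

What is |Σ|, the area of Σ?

5 + 12 + 10 = 27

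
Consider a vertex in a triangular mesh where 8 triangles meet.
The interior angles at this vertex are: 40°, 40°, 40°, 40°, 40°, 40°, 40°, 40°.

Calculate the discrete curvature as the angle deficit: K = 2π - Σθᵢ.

Sum of angles = 320°. K = 360° - 320° = 40°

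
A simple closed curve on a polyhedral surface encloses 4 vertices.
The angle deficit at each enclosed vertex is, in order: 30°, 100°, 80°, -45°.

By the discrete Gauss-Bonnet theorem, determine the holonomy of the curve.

Holonomy = total enclosed curvature = 30° + 100° + 80° + (-45°) = 165°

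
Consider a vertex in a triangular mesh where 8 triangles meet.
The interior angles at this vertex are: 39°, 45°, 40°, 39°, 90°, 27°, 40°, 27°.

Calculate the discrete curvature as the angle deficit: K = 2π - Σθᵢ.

Sum of angles = 347°. K = 360° - 347° = 13° = 13π/180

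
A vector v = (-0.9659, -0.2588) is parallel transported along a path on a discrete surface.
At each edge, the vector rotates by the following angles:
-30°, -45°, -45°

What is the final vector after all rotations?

Total rotation: (-30°) + (-45°) + (-45°) = -120°. Final vector: (0.2588, 0.9659)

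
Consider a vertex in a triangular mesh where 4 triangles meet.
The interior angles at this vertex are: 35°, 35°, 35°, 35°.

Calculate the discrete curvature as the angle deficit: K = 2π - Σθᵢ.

Sum of angles = 140°. K = 360° - 140° = 220° = 11π/9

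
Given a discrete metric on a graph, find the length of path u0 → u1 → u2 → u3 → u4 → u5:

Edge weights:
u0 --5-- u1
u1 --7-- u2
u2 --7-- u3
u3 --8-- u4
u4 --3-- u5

Arc length = 5 + 7 + 7 + 8 + 3 = 30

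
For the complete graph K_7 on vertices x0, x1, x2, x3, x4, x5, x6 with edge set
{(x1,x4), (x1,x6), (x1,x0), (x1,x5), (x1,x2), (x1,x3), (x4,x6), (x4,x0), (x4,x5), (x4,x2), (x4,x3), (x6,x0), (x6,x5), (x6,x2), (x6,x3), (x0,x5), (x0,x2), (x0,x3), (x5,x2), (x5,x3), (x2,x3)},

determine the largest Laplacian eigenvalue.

For the complete graph K_n, L = nI − J (J = all-ones matrix). J has eigenvalues n (once, eigenvector 𝟙) and 0 (multiplicity n−1), so L has eigenvalues 0 (once) and n (multiplicity n−1). Here n = 7: eigenvalue 0 once and 7 with multiplicity 6.
Laplacian eigenvalues: [0.0, 7.0, 7.0, 7.0, 7.0, 7.0, 7.0]. Largest eigenvalue (spectral radius) = 7.0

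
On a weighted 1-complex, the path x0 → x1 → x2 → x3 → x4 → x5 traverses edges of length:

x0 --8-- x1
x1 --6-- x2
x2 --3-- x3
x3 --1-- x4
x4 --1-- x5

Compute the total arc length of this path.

Arc length = 8 + 6 + 3 + 1 + 1 = 19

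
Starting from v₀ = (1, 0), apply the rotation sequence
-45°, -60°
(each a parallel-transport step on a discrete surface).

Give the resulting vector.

Total rotation: (-45°) + (-60°) = -105°. Final vector: (-0.2588, -0.9659)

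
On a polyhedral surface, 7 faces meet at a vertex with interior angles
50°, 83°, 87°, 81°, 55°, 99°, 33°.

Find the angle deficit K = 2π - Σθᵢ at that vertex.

Sum of angles = 488°. K = 360° - 488° = -128° = -32π/45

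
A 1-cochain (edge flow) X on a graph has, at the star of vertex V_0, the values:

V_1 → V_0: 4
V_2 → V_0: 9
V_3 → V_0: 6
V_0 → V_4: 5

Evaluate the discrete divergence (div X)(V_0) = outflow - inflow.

Divergence = sum of outgoing flows = (-4) + (-9) + (-6) + 5 = -14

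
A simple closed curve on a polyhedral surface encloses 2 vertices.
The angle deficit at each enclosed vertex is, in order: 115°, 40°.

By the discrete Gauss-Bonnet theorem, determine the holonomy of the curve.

Holonomy = total enclosed curvature = 115° + 40° = 155°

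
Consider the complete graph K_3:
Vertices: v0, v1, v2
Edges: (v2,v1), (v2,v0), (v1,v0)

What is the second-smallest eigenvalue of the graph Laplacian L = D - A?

For the complete graph K_n, L = nI − J (J = all-ones matrix). J has eigenvalues n (once, eigenvector 𝟙) and 0 (multiplicity n−1), so L has eigenvalues 0 (once) and n (multiplicity n−1). Here n = 3: eigenvalue 0 once and 3 with multiplicity 2.
Laplacian eigenvalues: [0.0, 3.0, 3.0]. Algebraic connectivity (smallest non-zero eigenvalue) = 3.0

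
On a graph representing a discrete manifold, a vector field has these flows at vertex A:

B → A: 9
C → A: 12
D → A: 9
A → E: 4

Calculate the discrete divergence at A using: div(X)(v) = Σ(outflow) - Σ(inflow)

Divergence = sum of outgoing flows = (-9) + (-12) + (-9) + 4 = -26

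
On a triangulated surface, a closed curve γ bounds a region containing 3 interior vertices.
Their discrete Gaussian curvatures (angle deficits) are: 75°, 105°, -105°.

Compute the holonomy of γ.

Holonomy = total enclosed curvature = 75° + 105° + (-105°) = 75°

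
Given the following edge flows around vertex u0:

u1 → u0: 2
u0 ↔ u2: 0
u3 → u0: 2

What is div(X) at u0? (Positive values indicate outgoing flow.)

Divergence = sum of outgoing flows = (-2) + 0 + (-2) = -4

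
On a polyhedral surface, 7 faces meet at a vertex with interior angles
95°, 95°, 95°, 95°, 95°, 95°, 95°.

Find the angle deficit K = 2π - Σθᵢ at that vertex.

Sum of angles = 665°. K = 360° - 665° = -305° = -61π/36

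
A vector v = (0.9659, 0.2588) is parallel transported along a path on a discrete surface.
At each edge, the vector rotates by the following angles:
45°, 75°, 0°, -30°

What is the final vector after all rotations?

Total rotation: 45° + 75° + 0° + (-30°) = 90°. Final vector: (-0.2588, 0.9659)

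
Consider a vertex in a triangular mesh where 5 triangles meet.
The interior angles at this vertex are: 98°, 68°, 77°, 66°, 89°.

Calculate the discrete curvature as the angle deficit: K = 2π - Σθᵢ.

Sum of angles = 398°. K = 360° - 398° = -38° = -19π/90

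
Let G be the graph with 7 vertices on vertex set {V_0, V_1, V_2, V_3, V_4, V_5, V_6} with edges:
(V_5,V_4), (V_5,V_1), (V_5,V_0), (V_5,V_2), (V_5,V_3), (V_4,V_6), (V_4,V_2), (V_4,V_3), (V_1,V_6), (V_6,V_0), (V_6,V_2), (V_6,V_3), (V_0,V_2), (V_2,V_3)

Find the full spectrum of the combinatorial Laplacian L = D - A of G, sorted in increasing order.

Degrees: deg(V_0) = 3, deg(V_1) = 2, deg(V_2) = 5, deg(V_3) = 4, deg(V_4) = 4, deg(V_5) = 5, deg(V_6) = 5.
L = D − A with rows/columns ordered (V_0, V_1, V_2, V_3, V_4, V_5, V_6):
  [ 3,  0, -1,  0,  0, -1, -1]
  [ 0,  2,  0,  0,  0, -1, -1]
  [-1,  0,  5, -1, -1, -1, -1]
  [ 0,  0, -1,  4, -1, -1, -1]
  [ 0,  0, -1, -1,  4, -1, -1]
  [-1, -1, -1, -1, -1,  5,  0]
  [-1, -1, -1, -1, -1,  0,  5]
Characteristic polynomial: det(λI − L) = λ(λ − 2)(λ − 3)(λ − 5)²(λ − 6)(λ − 7).
Roots: λ = 0; (λ − 2) = 0 ⇒ λ = 2; (λ − 3) = 0 ⇒ λ = 3; (λ − 5) = 0 ⇒ λ = 5 (multiplicity 2); (λ − 6) = 0 ⇒ λ = 6; (λ − 7) = 0 ⇒ λ = 7.
(Check: the roots sum (with multiplicity) to 28, matching trace L = Σdeg = 2·14 = 28.)
Laplacian eigenvalues (increasing order): [0.0, 2.0, 3.0, 5.0, 5.0, 6.0, 7.0]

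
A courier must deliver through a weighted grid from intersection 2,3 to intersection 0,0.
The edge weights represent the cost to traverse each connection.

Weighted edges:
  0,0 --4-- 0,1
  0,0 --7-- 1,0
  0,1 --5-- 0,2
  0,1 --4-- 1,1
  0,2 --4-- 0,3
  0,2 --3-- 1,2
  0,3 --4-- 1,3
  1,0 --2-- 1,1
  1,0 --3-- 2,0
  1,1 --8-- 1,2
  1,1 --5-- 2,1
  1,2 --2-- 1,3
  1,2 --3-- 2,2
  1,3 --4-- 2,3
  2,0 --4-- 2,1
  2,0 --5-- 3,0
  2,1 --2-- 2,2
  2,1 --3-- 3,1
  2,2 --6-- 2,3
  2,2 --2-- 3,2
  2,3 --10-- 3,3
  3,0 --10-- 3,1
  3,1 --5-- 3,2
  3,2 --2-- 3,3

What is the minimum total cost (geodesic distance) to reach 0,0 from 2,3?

Shortest path: 2,3 → 1,3 → 1,2 → 0,2 → 0,1 → 0,0, total weight = 18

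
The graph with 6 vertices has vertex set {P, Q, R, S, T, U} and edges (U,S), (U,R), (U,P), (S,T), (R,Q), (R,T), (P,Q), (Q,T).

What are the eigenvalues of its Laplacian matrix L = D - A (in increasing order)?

Degrees: deg(P) = 2, deg(Q) = 3, deg(R) = 3, deg(S) = 2, deg(T) = 3, deg(U) = 3.
L = D − A with rows/columns ordered (P, Q, R, S, T, U):
  [ 2, -1,  0,  0,  0, -1]
  [-1,  3, -1,  0, -1,  0]
  [ 0, -1,  3,  0, -1, -1]
  [ 0,  0,  0,  2, -1, -1]
  [ 0, -1, -1, -1,  3,  0]
  [-1,  0, -1, -1,  0,  3]
Characteristic polynomial: det(λI − L) = λ(λ² − 6λ + 7)(λ − 2)(λ − 3)(λ − 5).
Roots: λ = 0; (λ² − 6λ + 7) = 0 ⇒ λ = 3 ± √2 ≈ 1.5858, 4.4142; (λ − 2) = 0 ⇒ λ = 2; (λ − 3) = 0 ⇒ λ = 3; (λ − 5) = 0 ⇒ λ = 5.
(Check: the roots sum (with multiplicity) to 16, matching trace L = Σdeg = 2·8 = 16.)
Laplacian eigenvalues (increasing order): [0.0, 1.5858, 2.0, 3.0, 4.4142, 5.0]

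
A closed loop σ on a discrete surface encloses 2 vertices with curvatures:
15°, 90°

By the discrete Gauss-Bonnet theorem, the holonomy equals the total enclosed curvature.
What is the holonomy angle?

Holonomy = total enclosed curvature = 15° + 90° = 105°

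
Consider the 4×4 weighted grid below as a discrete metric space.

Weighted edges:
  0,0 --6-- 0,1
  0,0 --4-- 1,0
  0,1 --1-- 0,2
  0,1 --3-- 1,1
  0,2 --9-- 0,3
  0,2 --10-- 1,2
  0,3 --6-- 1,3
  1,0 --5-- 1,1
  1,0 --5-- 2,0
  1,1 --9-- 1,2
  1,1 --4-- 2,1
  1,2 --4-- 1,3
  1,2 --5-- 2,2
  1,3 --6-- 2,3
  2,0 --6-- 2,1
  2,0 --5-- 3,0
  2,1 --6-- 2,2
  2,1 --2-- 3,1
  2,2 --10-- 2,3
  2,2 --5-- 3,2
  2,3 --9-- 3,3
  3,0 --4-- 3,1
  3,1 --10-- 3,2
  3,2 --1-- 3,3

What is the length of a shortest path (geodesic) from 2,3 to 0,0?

Shortest path: 2,3 → 1,3 → 1,2 → 0,2 → 0,1 → 0,0, total weight = 27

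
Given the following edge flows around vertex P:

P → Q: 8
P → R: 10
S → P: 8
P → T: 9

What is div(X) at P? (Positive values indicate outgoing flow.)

Divergence = sum of outgoing flows = 8 + 10 + (-8) + 9 = 19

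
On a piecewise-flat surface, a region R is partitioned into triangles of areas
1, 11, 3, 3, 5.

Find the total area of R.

1 + 11 + 3 + 3 + 5 = 23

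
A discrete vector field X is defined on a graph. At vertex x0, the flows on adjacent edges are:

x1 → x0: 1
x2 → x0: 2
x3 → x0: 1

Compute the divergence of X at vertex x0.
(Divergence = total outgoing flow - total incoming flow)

Divergence = sum of outgoing flows = (-1) + (-2) + (-1) = -4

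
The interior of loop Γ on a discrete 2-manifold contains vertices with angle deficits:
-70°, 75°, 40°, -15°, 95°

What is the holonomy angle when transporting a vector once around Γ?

Holonomy = total enclosed curvature = (-70°) + 75° + 40° + (-15°) + 95° = 125°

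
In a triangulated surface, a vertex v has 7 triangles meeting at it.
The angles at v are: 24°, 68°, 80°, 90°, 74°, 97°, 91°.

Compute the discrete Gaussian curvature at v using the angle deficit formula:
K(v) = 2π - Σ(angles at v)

Sum of angles = 524°. K = 360° - 524° = -164° = -41π/45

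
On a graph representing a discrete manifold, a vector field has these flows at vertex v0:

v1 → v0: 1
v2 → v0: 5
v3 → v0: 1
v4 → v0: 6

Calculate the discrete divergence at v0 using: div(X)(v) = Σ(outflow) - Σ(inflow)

Divergence = sum of outgoing flows = (-1) + (-5) + (-1) + (-6) = -13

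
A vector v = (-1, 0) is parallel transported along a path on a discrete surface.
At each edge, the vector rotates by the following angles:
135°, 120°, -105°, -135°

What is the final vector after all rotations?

Total rotation: 135° + 120° + (-105°) + (-135°) = 15°. Final vector: (-0.9659, -0.2588)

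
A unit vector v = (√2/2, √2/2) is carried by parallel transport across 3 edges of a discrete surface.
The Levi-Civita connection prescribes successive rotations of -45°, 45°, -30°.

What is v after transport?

Total rotation: (-45°) + 45° + (-30°) = -30°. Final vector: (0.9659, 0.2588)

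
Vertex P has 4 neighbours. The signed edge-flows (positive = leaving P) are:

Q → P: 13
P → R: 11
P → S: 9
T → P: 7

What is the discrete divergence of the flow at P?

Divergence = sum of outgoing flows = (-13) + 11 + 9 + (-7) = 0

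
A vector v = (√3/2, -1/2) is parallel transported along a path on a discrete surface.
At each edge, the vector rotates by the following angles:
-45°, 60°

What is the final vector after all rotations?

Total rotation: (-45°) + 60° = 15°. Final vector: (0.9659, -0.2588)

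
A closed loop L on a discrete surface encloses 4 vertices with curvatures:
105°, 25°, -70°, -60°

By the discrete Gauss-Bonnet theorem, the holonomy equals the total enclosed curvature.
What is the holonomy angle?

Holonomy = total enclosed curvature = 105° + 25° + (-70°) + (-60°) = 0°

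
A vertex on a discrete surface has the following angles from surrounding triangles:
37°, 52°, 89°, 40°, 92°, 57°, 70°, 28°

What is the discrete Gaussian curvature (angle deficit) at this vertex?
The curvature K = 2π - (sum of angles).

Sum of angles = 465°. K = 360° - 465° = -105° = -7π/12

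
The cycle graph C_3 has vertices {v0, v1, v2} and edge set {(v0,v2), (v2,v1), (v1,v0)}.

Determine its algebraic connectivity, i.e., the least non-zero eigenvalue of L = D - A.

The cycle graph C_n has Laplacian eigenvalues λ_k = 2 − 2cos(2πk/n), k = 0, 1, …, n−1. Here n = 3:
k=0: 2 − 2cos(0) = 0.0; k=1: 2 − 2cos(2π/3) = 3.0; k=2: 2 − 2cos(4π/3) = 3.0.
Laplacian eigenvalues: [0.0, 3.0, 3.0]. Algebraic connectivity (smallest non-zero eigenvalue) = 3.0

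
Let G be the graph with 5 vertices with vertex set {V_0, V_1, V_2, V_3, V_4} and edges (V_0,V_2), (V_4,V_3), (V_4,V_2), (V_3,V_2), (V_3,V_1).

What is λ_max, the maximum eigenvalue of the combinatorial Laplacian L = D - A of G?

Degrees: deg(V_0) = 1, deg(V_1) = 1, deg(V_2) = 3, deg(V_3) = 3, deg(V_4) = 2.
L = D − A with rows/columns ordered (V_0, V_1, V_2, V_3, V_4):
  [ 1,  0, -1,  0,  0]
  [ 0,  1,  0, -1,  0]
  [-1,  0,  3, -1, -1]
  [ 0, -1, -1,  3, -1]
  [ 0,  0, -1, -1,  2]
Characteristic polynomial: det(λI − L) = λ(λ² − 5λ + 3)(λ² − 5λ + 5).
Roots: λ = 0; (λ² − 5λ + 3) = 0 ⇒ λ = (5 ± √13)/2 ≈ 0.6972, 4.3028; (λ² − 5λ + 5) = 0 ⇒ λ = (5 ± √5)/2 ≈ 1.382, 3.618.
(Check: the roots sum (with multiplicity) to 10, matching trace L = Σdeg = 2·5 = 10.)
Laplacian eigenvalues: [0.0, 0.6972, 1.382, 3.618, 4.3028]. Largest eigenvalue (spectral radius) = 4.3028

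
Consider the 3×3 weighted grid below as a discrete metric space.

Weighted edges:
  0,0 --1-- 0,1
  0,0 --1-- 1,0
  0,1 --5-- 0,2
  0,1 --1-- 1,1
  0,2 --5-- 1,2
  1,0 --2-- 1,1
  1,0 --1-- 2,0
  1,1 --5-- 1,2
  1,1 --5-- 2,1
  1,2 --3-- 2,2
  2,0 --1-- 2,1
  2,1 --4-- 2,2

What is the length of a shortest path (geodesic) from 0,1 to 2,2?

Shortest path: 0,1 → 0,0 → 1,0 → 2,0 → 2,1 → 2,2, total weight = 8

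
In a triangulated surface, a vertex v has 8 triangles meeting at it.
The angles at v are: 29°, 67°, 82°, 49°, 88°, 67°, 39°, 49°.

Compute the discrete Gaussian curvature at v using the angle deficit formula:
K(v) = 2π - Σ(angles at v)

Sum of angles = 470°. K = 360° - 470° = -110° = -11π/18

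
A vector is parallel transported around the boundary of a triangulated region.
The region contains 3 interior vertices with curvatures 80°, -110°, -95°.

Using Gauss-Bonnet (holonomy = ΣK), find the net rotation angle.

Holonomy = total enclosed curvature = 80° + (-110°) + (-95°) = -125°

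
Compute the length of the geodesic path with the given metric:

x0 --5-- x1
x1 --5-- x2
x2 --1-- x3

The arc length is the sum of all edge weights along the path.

Arc length = 5 + 5 + 1 = 11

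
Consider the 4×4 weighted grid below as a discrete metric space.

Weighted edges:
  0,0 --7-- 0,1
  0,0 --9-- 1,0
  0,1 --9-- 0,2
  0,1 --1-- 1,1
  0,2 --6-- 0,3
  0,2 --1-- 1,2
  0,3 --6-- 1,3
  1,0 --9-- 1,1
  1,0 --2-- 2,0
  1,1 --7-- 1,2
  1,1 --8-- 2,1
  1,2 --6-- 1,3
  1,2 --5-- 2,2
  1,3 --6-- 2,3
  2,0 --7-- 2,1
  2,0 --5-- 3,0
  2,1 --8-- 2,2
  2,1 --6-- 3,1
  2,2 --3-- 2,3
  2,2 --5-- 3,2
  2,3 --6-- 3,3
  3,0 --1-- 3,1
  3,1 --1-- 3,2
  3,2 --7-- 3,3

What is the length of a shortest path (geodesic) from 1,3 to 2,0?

Shortest path: 1,3 → 2,3 → 2,2 → 3,2 → 3,1 → 3,0 → 2,0, total weight = 21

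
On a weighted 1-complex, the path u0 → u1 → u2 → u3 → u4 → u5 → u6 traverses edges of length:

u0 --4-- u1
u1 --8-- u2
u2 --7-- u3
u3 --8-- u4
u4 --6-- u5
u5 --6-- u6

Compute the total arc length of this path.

Arc length = 4 + 8 + 7 + 8 + 6 + 6 = 39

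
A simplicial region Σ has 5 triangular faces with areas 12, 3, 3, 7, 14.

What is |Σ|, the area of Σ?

12 + 3 + 3 + 7 + 14 = 39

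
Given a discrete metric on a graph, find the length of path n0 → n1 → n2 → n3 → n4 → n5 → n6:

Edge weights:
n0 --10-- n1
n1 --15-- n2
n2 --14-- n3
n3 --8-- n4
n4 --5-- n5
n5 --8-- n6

Arc length = 10 + 15 + 14 + 8 + 5 + 8 = 60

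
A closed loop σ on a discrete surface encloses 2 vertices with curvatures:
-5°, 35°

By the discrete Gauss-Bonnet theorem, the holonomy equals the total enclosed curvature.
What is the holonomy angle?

Holonomy = total enclosed curvature = (-5°) + 35° = 30°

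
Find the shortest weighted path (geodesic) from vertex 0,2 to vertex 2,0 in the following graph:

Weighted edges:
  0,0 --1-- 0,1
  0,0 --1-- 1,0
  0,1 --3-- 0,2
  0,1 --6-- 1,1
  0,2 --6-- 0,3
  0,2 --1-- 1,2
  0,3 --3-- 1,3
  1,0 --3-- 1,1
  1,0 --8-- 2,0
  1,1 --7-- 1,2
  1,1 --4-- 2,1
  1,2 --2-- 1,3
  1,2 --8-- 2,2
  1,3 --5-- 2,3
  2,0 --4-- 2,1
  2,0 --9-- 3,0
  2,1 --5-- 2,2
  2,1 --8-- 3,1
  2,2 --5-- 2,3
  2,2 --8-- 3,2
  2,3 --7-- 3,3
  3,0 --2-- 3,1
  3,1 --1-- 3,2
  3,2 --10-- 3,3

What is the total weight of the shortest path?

Shortest path: 0,2 → 0,1 → 0,0 → 1,0 → 2,0, total weight = 13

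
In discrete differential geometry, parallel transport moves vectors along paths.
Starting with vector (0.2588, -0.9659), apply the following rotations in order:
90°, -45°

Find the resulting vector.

Total rotation: 90° + (-45°) = 45°. Final vector: (0.8660, -0.5000)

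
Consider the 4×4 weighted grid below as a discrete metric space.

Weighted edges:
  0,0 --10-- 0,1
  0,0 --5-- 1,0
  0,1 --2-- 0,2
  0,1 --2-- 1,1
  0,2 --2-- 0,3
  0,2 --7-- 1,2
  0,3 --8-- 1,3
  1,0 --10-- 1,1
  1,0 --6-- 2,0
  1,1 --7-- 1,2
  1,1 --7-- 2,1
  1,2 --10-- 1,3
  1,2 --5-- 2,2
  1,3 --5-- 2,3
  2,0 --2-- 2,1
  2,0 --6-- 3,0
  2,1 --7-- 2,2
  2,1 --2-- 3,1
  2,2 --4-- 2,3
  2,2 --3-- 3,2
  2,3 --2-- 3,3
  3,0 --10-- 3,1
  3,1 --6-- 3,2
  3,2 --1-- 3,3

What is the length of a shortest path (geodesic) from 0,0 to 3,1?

Shortest path: 0,0 → 1,0 → 2,0 → 2,1 → 3,1, total weight = 15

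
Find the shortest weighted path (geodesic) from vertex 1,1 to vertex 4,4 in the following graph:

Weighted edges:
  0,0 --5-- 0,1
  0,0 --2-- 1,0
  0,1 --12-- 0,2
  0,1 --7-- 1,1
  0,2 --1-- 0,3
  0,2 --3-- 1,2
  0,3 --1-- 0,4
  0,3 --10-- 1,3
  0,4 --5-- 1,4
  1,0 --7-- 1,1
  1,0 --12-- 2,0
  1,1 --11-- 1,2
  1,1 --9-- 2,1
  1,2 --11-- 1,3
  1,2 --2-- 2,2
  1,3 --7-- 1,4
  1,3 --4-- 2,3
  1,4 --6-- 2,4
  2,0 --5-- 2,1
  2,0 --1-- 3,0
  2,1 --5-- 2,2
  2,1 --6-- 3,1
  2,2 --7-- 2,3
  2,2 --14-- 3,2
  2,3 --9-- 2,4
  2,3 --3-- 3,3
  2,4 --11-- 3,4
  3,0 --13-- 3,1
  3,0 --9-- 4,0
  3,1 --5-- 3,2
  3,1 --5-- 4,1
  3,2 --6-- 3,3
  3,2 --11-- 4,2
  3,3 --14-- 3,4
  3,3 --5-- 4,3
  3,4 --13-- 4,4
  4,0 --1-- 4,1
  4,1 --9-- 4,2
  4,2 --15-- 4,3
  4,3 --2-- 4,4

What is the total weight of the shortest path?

Shortest path: 1,1 → 1,2 → 2,2 → 2,3 → 3,3 → 4,3 → 4,4, total weight = 30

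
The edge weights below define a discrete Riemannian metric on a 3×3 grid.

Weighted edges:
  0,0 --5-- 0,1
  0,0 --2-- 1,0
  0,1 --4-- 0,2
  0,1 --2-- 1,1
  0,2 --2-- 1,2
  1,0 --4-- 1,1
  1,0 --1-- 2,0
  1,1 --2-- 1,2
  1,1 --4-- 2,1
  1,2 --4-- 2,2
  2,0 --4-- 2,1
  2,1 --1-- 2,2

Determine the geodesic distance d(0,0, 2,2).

Shortest path: 0,0 → 1,0 → 2,0 → 2,1 → 2,2, total weight = 8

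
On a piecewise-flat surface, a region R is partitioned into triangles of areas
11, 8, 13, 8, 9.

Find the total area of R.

11 + 8 + 13 + 8 + 9 = 49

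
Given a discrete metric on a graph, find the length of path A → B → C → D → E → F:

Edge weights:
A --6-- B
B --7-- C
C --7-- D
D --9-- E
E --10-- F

Arc length = 6 + 7 + 7 + 9 + 10 = 39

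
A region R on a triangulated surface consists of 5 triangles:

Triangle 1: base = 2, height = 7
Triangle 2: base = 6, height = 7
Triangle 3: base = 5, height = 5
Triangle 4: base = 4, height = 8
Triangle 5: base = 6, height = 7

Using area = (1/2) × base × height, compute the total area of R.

(1/2)×2×7 + (1/2)×6×7 + (1/2)×5×5 + (1/2)×4×8 + (1/2)×6×7 = 77.5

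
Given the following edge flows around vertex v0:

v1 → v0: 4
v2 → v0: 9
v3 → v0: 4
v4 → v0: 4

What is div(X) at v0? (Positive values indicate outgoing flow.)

Divergence = sum of outgoing flows = (-4) + (-9) + (-4) + (-4) = -21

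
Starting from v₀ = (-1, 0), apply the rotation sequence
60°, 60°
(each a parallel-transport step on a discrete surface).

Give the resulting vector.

Total rotation: 60° + 60° = 120°. Final vector: (0.5000, -0.8660)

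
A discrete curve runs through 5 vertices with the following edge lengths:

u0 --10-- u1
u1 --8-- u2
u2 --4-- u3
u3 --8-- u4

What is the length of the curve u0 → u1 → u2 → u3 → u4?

Arc length = 10 + 8 + 4 + 8 = 30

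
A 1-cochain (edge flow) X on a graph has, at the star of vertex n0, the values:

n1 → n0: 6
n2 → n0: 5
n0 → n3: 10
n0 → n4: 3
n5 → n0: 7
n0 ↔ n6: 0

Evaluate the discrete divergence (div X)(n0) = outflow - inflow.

Divergence = sum of outgoing flows = (-6) + (-5) + 10 + 3 + (-7) + 0 = -5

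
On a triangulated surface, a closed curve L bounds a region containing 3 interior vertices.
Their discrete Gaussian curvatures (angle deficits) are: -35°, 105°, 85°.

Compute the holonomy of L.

Holonomy = total enclosed curvature = (-35°) + 105° + 85° = 155°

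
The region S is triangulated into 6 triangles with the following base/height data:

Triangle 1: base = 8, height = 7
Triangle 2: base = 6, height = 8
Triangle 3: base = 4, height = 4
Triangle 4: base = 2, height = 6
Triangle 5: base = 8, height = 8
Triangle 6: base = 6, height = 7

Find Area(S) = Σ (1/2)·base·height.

(1/2)×8×7 + (1/2)×6×8 + (1/2)×4×4 + (1/2)×2×6 + (1/2)×8×8 + (1/2)×6×7 = 119.0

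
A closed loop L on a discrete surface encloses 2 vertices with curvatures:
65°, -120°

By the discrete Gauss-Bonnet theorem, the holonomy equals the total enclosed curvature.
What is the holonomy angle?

Holonomy = total enclosed curvature = 65° + (-120°) = -55°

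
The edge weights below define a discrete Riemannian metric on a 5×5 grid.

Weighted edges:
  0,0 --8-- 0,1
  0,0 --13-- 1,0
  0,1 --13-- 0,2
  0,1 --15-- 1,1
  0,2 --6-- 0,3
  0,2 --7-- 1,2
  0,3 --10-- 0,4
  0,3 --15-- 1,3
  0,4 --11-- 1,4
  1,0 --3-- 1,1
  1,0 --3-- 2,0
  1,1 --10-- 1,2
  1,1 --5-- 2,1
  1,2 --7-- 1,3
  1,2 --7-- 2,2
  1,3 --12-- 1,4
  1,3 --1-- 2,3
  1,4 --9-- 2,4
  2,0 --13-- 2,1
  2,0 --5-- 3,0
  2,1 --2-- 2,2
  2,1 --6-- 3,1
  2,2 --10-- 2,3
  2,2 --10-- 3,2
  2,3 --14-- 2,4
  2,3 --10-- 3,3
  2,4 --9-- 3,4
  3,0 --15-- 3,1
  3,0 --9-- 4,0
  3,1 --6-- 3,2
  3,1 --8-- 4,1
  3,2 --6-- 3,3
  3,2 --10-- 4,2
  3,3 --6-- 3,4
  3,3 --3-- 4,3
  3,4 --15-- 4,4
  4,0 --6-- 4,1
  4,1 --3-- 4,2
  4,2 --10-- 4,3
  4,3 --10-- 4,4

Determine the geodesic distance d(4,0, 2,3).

Shortest path: 4,0 → 4,1 → 3,1 → 2,1 → 2,2 → 2,3, total weight = 32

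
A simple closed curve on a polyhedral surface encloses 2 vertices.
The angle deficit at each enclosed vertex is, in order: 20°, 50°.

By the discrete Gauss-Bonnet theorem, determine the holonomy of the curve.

Holonomy = total enclosed curvature = 20° + 50° = 70°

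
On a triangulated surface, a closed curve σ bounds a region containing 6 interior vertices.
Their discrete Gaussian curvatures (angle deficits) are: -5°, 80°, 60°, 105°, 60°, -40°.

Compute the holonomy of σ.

Holonomy = total enclosed curvature = (-5°) + 80° + 60° + 105° + 60° + (-40°) = 260°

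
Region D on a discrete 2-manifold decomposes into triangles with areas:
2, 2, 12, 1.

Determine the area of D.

2 + 2 + 12 + 1 = 17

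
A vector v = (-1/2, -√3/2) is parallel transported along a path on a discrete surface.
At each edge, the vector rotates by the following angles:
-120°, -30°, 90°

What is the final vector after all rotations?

Total rotation: (-120°) + (-30°) + 90° = -60°. Final vector: (-1, 0)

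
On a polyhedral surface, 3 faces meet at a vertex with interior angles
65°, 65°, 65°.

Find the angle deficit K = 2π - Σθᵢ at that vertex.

Sum of angles = 195°. K = 360° - 195° = 165° = 11π/12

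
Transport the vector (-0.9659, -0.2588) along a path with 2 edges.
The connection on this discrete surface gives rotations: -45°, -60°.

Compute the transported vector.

Total rotation: (-45°) + (-60°) = -105°. Final vector: (0, 1)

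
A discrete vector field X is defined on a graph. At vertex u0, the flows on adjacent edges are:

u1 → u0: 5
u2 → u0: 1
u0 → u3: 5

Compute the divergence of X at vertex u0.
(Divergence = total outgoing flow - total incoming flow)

Divergence = sum of outgoing flows = (-5) + (-1) + 5 = -1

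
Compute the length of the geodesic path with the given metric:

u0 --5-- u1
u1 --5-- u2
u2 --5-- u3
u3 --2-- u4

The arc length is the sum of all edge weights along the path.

Arc length = 5 + 5 + 5 + 2 = 17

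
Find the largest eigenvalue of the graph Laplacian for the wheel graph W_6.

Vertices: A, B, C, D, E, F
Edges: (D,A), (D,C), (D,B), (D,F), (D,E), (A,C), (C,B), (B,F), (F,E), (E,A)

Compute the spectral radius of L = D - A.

The wheel W_6 is the join K_1 ∨ C_5 (a hub joined to every vertex of a cycle of length 5). For a join G ∨ H (G on p vertices, H on q vertices) the Laplacian spectrum is 0, p+q, the eigenvalues of L(G) other than one 0 each shifted by +q, and the eigenvalues of L(H) other than one 0 each shifted by +p. With G = K_1 (p = 1, nothing left after dropping its 0) and H = C_5 (q = 5, eigenvalues 2 − 2cos(2πk/5), k = 0, …, 4; drop k = 0), the spectrum of W_6 is 0, 6, and 1 + (2 − 2cos(2πk/5)) = 3 − 2cos(2πk/5) for k = 1, …, 4:
k=1: 3 − 2cos(2π/5) = 2.382; k=2: 3 − 2cos(4π/5) = 4.618; k=3: 3 − 2cos(6π/5) = 4.618; k=4: 3 − 2cos(8π/5) = 2.382.
Laplacian eigenvalues: [0.0, 2.382, 2.382, 4.618, 4.618, 6.0]. Largest eigenvalue (spectral radius) = 6.0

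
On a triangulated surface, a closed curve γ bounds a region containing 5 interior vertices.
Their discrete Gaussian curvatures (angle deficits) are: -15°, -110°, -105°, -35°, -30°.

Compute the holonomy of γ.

Holonomy = total enclosed curvature = (-15°) + (-110°) + (-105°) + (-35°) + (-30°) = -295°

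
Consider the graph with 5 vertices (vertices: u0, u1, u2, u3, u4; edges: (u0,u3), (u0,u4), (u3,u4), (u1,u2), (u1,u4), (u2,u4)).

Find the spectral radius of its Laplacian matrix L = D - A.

Degrees: deg(u0) = 2, deg(u1) = 2, deg(u2) = 2, deg(u3) = 2, deg(u4) = 4.
L = D − A with rows/columns ordered (u0, u1, u2, u3, u4):
  [ 2,  0,  0, -1, -1]
  [ 0,  2, -1,  0, -1]
  [ 0, -1,  2,  0, -1]
  [-1,  0,  0,  2, -1]
  [-1, -1, -1, -1,  4]
Characteristic polynomial: det(λI − L) = λ(λ − 1)(λ − 3)²(λ − 5).
Roots: λ = 0; (λ − 1) = 0 ⇒ λ = 1; (λ − 3) = 0 ⇒ λ = 3 (multiplicity 2); (λ − 5) = 0 ⇒ λ = 5.
(Check: the roots sum (with multiplicity) to 12, matching trace L = Σdeg = 2·6 = 12.)
Laplacian eigenvalues: [0.0, 1.0, 3.0, 3.0, 5.0]. Largest eigenvalue (spectral radius) = 5.0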